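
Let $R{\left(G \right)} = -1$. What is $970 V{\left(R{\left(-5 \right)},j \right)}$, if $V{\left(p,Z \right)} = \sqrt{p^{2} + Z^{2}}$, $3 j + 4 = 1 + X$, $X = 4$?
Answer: $\frac{970 \sqrt{10}}{3} \approx 1022.5$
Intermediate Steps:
$j = \frac{1}{3}$ ($j = - \frac{4}{3} + \frac{1 + 4}{3} = - \frac{4}{3} + \frac{1}{3} \cdot 5 = - \frac{4}{3} + \frac{5}{3} = \frac{1}{3} \approx 0.33333$)
$V{\left(p,Z \right)} = \sqrt{Z^{2} + p^{2}}$
$970 V{\left(R{\left(-5 \right)},j \right)} = 970 \sqrt{\left(\frac{1}{3}\right)^{2} + \left(-1\right)^{2}} = 970 \sqrt{\frac{1}{9} + 1} = 970 \sqrt{\frac{10}{9}} = 970 \frac{\sqrt{10}}{3} = \frac{970 \sqrt{10}}{3}$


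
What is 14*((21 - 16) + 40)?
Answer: 630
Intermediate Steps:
14*((21 - 16) + 40) = 14*(5 + 40) = 14*45 = 630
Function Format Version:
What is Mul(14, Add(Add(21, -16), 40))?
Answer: 630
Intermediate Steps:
Mul(14, Add(Add(21, -16), 40)) = Mul(14, Add(5, 40)) = Mul(14, 45) = 630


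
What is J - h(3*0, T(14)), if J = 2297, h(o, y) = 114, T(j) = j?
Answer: 2183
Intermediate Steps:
J - h(3*0, T(14)) = 2297 - 1*114 = 2297 - 114 = 2183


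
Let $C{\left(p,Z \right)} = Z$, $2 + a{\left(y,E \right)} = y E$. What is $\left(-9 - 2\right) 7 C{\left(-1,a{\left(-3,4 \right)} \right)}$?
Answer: $1078$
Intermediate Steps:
$a{\left(y,E \right)} = -2 + E y$ ($a{\left(y,E \right)} = -2 + y E = -2 + E y$)
$\left(-9 - 2\right) 7 C{\left(-1,a{\left(-3,4 \right)} \right)} = \left(-9 - 2\right) 7 \left(-2 + 4 \left(-3\right)\right) = \left(-9 - 2\right) 7 \left(-2 - 12\right) = \left(-11\right) 7 \left(-14\right) = \left(-77\right) \left(-14\right) = 1078$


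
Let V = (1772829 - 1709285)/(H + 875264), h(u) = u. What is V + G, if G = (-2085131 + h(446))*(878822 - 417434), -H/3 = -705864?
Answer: -359834310204489517/374107 ≈ -9.6185e+11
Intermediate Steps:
H = 2117592 (H = -3*(-705864) = 2117592)
G = -961848642780 (G = (-2085131 + 446)*(878822 - 417434) = -2084685*461388 = -961848642780)
V = 7943/374107 (V = (1772829 - 1709285)/(2117592 + 875264) = 63544/2992856 = 63544*(1/2992856) = 7943/374107 ≈ 0.021232)
V + G = 7943/374107 - 961848642780 = -359834310204489517/374107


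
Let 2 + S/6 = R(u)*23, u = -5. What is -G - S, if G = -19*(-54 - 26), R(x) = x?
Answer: -818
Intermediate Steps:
G = 1520 (G = -19*(-80) = 1520)
S = -702 (S = -12 + 6*(-5*23) = -12 + 6*(-115) = -12 - 690 = -702)
-G - S = -1*1520 - 1*(-702) = -1520 + 702 = -818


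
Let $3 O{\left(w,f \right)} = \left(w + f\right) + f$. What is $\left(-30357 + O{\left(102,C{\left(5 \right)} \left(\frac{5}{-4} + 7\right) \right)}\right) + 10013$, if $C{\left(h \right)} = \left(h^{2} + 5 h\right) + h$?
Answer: $- \frac{120595}{6} \approx -20099.0$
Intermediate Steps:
$C{\left(h \right)} = h^{2} + 6 h$
$O{\left(w,f \right)} = \frac{w}{3} + \frac{2 f}{3}$ ($O{\left(w,f \right)} = \frac{\left(w + f\right) + f}{3} = \frac{\left(f + w\right) + f}{3} = \frac{w + 2 f}{3} = \frac{w}{3} + \frac{2 f}{3}$)
$\left(-30357 + O{\left(102,C{\left(5 \right)} \left(\frac{5}{-4} + 7\right) \right)}\right) + 10013 = \left(-30357 + \left(\frac{1}{3} \cdot 102 + \frac{2 \cdot 5 \left(6 + 5\right) \left(\frac{5}{-4} + 7\right)}{3}\right)\right) + 10013 = \left(-30357 + \left(34 + \frac{2 \cdot 5 \cdot 11 \left(5 \left(- \frac{1}{4}\right) + 7\right)}{3}\right)\right) + 10013 = \left(-30357 + \left(34 + \frac{2 \cdot 55 \left(- \frac{5}{4} + 7\right)}{3}\right)\right) + 10013 = \left(-30357 + \left(34 + \frac{2 \cdot 55 \cdot \frac{23}{4}}{3}\right)\right) + 10013 = \left(-30357 + \left(34 + \frac{2}{3} \cdot \frac{1265}{4}\right)\right) + 10013 = \left(-30357 + \left(34 + \frac{1265}{6}\right)\right) + 10013 = \left(-30357 + \frac{1469}{6}\right) + 10013 = - \frac{180673}{6} + 10013 = - \frac{120595}{6}$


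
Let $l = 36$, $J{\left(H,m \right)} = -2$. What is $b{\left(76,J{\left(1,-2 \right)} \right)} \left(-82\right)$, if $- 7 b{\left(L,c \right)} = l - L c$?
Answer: $\frac{15416}{7} \approx 2202.3$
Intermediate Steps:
$b{\left(L,c \right)} = - \frac{36}{7} + \frac{L c}{7}$ ($b{\left(L,c \right)} = - \frac{36 - L c}{7} = - \frac{36}{7} + \frac{L c}{7}$)
$b{\left(76,J{\left(1,-2 \right)} \right)} \left(-82\right) = \left(- \frac{36}{7} + \frac{1}{7} \cdot 76 \left(-2\right)\right) \left(-82\right) = \left(- \frac{36}{7} - \frac{152}{7}\right) \left(-82\right) = \left(- \frac{188}{7}\right) \left(-82\right) = \frac{15416}{7}$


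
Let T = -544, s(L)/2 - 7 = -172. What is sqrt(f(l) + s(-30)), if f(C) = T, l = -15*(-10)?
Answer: I*sqrt(874) ≈ 29.563*I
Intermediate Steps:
l = 150
s(L) = -330 (s(L) = 14 + 2*(-172) = 14 - 344 = -330)
f(C) = -544
sqrt(f(l) + s(-30)) = sqrt(-544 - 330) = sqrt(-874) = I*sqrt(874)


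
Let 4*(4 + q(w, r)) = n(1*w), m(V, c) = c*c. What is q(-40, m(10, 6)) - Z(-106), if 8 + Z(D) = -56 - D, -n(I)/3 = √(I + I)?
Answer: -46 - 3*I*√5 ≈ -46.0 - 6.7082*I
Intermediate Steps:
n(I) = -3*√2*√I (n(I) = -3*√(I + I) = -3*√2*√I)
m(V, c) = c²
Z(D) = -64 - D (Z(D) = -8 + (-56 - D) = -64 - D)
q(w, r) = -4 - 3*√2*√w/4 (q(w, r) = -4 + (-3*√2*√(1*w))/4 = -4 + (-3*√2*√w)/4 = -4 - 3*√2*√w/4)
q(-40, m(10, 6)) - Z(-106) = (-4 - 3*√2*√(-40)/4) - (-64 - 1*(-106)) = (-4 - 3*√2*2*I*√10/4) - (-64 + 106) = (-4 - 3*I*√5) - 1*42 = (-4 - 3*I*√5) - 42 = -46 - 3*I*√5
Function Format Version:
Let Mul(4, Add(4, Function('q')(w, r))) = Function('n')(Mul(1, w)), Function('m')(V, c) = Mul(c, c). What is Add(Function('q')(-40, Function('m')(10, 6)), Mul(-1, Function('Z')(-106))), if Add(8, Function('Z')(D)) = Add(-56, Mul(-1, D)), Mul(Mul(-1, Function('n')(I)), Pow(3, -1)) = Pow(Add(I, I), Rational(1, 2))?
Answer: Add(-46, Mul(-3, I, Pow(5, Rational(1, 2)))) ≈ Add(-46.000, Mul(-6.7082, I))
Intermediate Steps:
Function('n')(I) = Mul(-3, Pow(2, Rational(1, 2)), Pow(I, Rational(1, 2))) (Function('n')(I) = Mul(-3, Pow(Add(I, I), Rational(1, 2))) = Mul(-3, Pow(Mul(2, I), Rational(1, 2))) = Mul(-3, Mul(Pow(2, Rational(1, 2)), Pow(I, Rational(1, 2)))) = Mul(-3, Pow(2, Rational(1, 2)), Pow(I, Rational(1, 2))))
Function('m')(V, c) = Pow(c, 2)
Function('Z')(D) = Add(-64, Mul(-1, D)) (Function('Z')(D) = Add(-8, Add(-56, Mul(-1, D))) = Add(-64, Mul(-1, D)))
Function('q')(w, r) = Add(-4, Mul(Rational(-3, 4), Pow(2, Rational(1, 2)), Pow(w, Rational(1, 2)))) (Function('q')(w, r) = Add(-4, Mul(Rational(1, 4), Mul(-3, Pow(2, Rational(1, 2)), Pow(Mul(1, w), Rational(1, 2))))) = Add(-4, Mul(Rational(1, 4), Mul(-3, Pow(2, Rational(1, 2)), Pow(w, Rational(1, 2))))) = Add(-4, Mul(Rational(-3, 4), Pow(2, Rational(1, 2)), Pow(w, Rational(1, 2)))))
Add(Function('q')(-40, Function('m')(10, 6)), Mul(-1, Function('Z')(-106))) = Add(Add(-4, Mul(Rational(-3, 4), Pow(2, Rational(1, 2)), Pow(-40, Rational(1, 2)))), Mul(-1, Add(-64, Mul(-1, -106)))) = Add(Add(-4, Mul(Rational(-3, 4), Pow(2, Rational(1, 2)), Mul(2, I, Pow(10, Rational(1, 2))))), Mul(-1, Add(-64, 106))) = Add(Add(-4, Mul(-3, I, Pow(5, Rational(1, 2)))), Mul(-1, 42)) = Add(Add(-4, Mul(-3, I, Pow(5, Rational(1, 2)))), -42) = Add(-46, Mul(-3, I, Pow(5, Rational(1, 2))))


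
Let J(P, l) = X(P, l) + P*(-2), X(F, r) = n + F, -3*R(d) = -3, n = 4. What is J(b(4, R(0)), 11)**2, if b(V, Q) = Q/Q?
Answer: 9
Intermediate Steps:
R(d) = 1 (R(d) = -1/3*(-3) = 1)
b(V, Q) = 1
X(F, r) = 4 + F
J(P, l) = 4 - P (J(P, l) = (4 + P) + P*(-2) = (4 + P) - 2*P = 4 - P)
J(b(4, R(0)), 11)**2 = (4 - 1*1)**2 = (4 - 1)**2 = 3**2 = 9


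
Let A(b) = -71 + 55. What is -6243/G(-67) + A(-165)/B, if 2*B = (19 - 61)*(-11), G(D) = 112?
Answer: -206275/3696 ≈ -55.810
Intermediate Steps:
B = 231 (B = ((19 - 61)*(-11))/2 = (-42*(-11))/2 = (½)*462 = 231)
A(b) = -16
-6243/G(-67) + A(-165)/B = -6243/112 - 16/231 = -206275/3696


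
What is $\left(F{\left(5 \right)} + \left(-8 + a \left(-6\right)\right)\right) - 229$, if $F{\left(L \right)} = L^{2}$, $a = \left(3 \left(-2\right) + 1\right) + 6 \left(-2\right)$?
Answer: $-110$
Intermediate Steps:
$a = -17$ ($a = \left(-6 + 1\right) - 12 = -5 - 12 = -17$)
$\left(F{\left(5 \right)} + \left(-8 + a \left(-6\right)\right)\right) - 229 = \left(5^{2} - -94\right) - 229 = \left(25 + \left(-8 + 102\right)\right) - 229 = \left(25 + 94\right) - 229 = 119 - 229 = -110$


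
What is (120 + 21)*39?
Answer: 5499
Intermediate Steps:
(120 + 21)*39 = 141*39 = 5499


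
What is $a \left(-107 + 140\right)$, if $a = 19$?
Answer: $627$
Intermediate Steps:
$a \left(-107 + 140\right) = 19 \left(-107 + 140\right) = 19 \cdot 33 = 627$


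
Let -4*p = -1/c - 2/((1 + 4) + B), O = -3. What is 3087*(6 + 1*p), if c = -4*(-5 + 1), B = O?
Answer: 1237887/64 ≈ 19342.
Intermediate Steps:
B = -3
c = 16 (c = -4*(-4) = 16)
p = 17/64 (p = -(-1/16 - 2/((1 + 4) - 3))/4 = -(-1*1/16 - 2/(5 - 3))/4 = -(-1/16 - 2/2)/4 = -(-1/16 - 2*½)/4 = -(-1/16 - 1)/4 = -¼*(-17/16) = 17/64 ≈ 0.26563)
3087*(6 + 1*p) = 3087*(6 + 1*(17/64)) = 3087*(6 + 17/64) = 3087*(401/64) = 1237887/64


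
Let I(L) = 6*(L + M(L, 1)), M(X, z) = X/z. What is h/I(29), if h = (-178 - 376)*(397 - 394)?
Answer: -277/58 ≈ -4.7759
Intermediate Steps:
h = -1662 (h = -554*3 = -1662)
I(L) = 12*L (I(L) = 6*(L + L/1) = 6*(L + L*1) = 6*(L + L) = 6*(2*L) = 12*L)
h/I(29) = -1662/(12*29) = -1662/348 = -1662*1/348 = -277/58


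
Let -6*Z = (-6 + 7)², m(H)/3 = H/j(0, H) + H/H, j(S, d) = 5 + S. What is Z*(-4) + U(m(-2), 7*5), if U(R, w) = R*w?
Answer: 191/3 ≈ 63.667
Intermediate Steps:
m(H) = 3 + 3*H/5 (m(H) = 3*(H/(5 + 0) + H/H) = 3*(H/5 + 1) = 3*(1 + H/5) = 3 + 3*H/5)
Z = -⅙ (Z = -(-6 + 7)²/6 = -⅙*1² = -⅙*1 = -⅙ ≈ -0.16667)
Z*(-4) + U(m(-2), 7*5) = -⅙*(-4) + (3 + (⅗)*(-2))*(7*5) = ⅔ + (3 - 6/5)*35 = ⅔ + (9/5)*35 = ⅔ + 63 = 191/3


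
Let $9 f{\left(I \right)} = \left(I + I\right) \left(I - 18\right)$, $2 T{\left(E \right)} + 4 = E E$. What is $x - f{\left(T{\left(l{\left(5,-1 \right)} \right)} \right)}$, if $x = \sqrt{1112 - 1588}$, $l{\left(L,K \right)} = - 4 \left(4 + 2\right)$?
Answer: $- \frac{153296}{9} + 2 i \sqrt{119} \approx -17033.0 + 21.817 i$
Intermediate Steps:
$l{\left(L,K \right)} = -24$ ($l{\left(L,K \right)} = \left(-4\right) 6 = -24$)
$T{\left(E \right)} = -2 + \frac{E^{2}}{2}$ ($T{\left(E \right)} = -2 + \frac{E E}{2} = -2 + \frac{E^{2}}{2}$)
$f{\left(I \right)} = \frac{2 I \left(-18 + I\right)}{9}$ ($f{\left(I \right)} = \frac{\left(I + I\right) \left(I - 18\right)}{9} = \frac{2 I \left(-18 + I\right)}{9}$)
$x = 2 i \sqrt{119}$ ($x = \sqrt{-476} = 2 i \sqrt{119} \approx 21.817 i$)
$x - f{\left(T{\left(l{\left(5,-1 \right)} \right)} \right)} = 2 i \sqrt{119} - \frac{2 \left(-2 + \frac{\left(-24\right)^{2}}{2}\right) \left(-18 - \left(2 - \frac{\left(-24\right)^{2}}{2}\right)\right)}{9} = 2 i \sqrt{119} - \frac{2 \left(-2 + \frac{1}{2} \cdot 576\right) \left(-18 + \left(-2 + \frac{1}{2} \cdot 576\right)\right)}{9} = 2 i \sqrt{119} - \frac{2 \left(-2 + 288\right) \left(-18 + \left(-2 + 288\right)\right)}{9} = 2 i \sqrt{119} - \frac{2}{9} \cdot 286 \left(-18 + 286\right) = 2 i \sqrt{119} - \frac{2}{9} \cdot 286 \cdot 268 = 2 i \sqrt{119} - \frac{153296}{9} = - \frac{153296}{9} + 2 i \sqrt{119}$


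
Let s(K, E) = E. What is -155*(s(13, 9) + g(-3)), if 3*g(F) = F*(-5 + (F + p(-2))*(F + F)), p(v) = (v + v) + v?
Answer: 6200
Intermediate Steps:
p(v) = 3*v (p(v) = 2*v + v = 3*v)
g(F) = F*(-5 + 2*F*(-6 + F))/3 (g(F) = (F*(-5 + (F + 3*(-2))*(F + F)))/3 = (F*(-5 + (F - 6)*(2*F)))/3 = (F*(-5 + (-6 + F)*(2*F)))/3 = (F*(-5 + 2*F*(-6 + F)))/3 = F*(-5 + 2*F*(-6 + F))/3)
-155*(s(13, 9) + g(-3)) = -155*(9 + (1/3)*(-3)*(-5 - 12*(-3) + 2*(-3)**2)) = -155*(9 + (1/3)*(-3)*(-5 + 36 + 2*9)) = -155*(9 + (1/3)*(-3)*(-5 + 36 + 18)) = -155*(9 + (1/3)*(-3)*49) = -155*(9 - 49) = -155*(-40) = 6200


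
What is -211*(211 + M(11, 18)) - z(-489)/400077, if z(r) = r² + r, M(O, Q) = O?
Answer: -6246881822/133359 ≈ -46843.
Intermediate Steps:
z(r) = r + r²
-211*(211 + M(11, 18)) - z(-489)/400077 = -211*(211 + 11) - (-489*(1 - 489))/400077 = -211*222 - (-489*(-488))/400077 = -46842 - 238632/400077 = -46842 - 1*79544/133359 = -46842 - 79544/133359 = -6246881822/133359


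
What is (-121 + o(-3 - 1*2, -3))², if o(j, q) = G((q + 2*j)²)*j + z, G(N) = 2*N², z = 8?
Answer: 81637632729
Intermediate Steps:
o(j, q) = 8 + 2*j*(q + 2*j)⁴ (o(j, q) = (2*((q + 2*j)²)²)*j + 8 = (2*(q + 2*j)⁴)*j + 8 = 2*j*(q + 2*j)⁴ + 8 = 8 + 2*j*(q + 2*j)⁴)
(-121 + o(-3 - 1*2, -3))² = (-121 + (8 + 2*(-3 - 1*2)*(-3 + 2*(-3 - 1*2))⁴))² = (-121 + (8 + 2*(-3 - 2)*(-3 + 2*(-3 - 2))⁴))² = (-121 + (8 + 2*(-5)*(-3 + 2*(-5))⁴))² = (-121 + (8 + 2*(-5)*(-3 - 10)⁴))² = (-121 + (8 + 2*(-5)*(-13)⁴))² = (-121 + (8 + 2*(-5)*28561))² = (-121 + (8 - 285610))² = (-121 - 285602)² = (-285723)² = 81637632729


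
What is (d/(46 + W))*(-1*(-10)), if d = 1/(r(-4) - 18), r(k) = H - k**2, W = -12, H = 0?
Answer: -5/578 ≈ -0.0086505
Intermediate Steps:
r(k) = -k**2 (r(k) = 0 - k**2 = -k**2)
d = -1/34 (d = 1/(-1*(-4)**2 - 18) = 1/(-1*16 - 18) = 1/(-16 - 18) = 1/(-34) = -1/34 ≈ -0.029412)
(d/(46 + W))*(-1*(-10)) = (-1/34/(46 - 12))*(-1*(-10)) = (-1/34/34)*10 = ((1/34)*(-1/34))*10 = -1/1156*10 = -5/578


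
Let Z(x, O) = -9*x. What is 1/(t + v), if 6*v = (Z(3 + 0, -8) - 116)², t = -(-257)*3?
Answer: 6/25075 ≈ 0.00023928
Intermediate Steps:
t = 771 (t = -1*(-771) = 771)
v = 20449/6 (v = (-9*(3 + 0) - 116)²/6 = (-9*3 - 116)²/6 = (-27 - 116)²/6 = (⅙)*(-143)² = (⅙)*20449 = 20449/6 ≈ 3408.2)
1/(t + v) = 1/(771 + 20449/6) = 1/(25075/6) = 6/25075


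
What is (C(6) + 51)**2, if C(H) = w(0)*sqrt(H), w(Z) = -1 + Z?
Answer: (51 - sqrt(6))**2 ≈ 2357.2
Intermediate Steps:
C(H) = -sqrt(H) (C(H) = (-1 + 0)*sqrt(H) = -sqrt(H))
(C(6) + 51)**2 = (-sqrt(6) + 51)**2 = (51 - sqrt(6))**2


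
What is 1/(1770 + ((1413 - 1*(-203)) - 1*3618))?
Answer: -1/232 ≈ -0.0043103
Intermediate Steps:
1/(1770 + ((1413 - 1*(-203)) - 1*3618)) = 1/(1770 + ((1413 + 203) - 3618)) = 1/(1770 + (1616 - 3618)) = 1/(1770 - 2002) = 1/(-232) = -1/232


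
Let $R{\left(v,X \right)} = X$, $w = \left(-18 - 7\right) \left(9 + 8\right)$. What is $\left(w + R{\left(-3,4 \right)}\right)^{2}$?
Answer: $177241$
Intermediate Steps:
$w = -425$ ($w = \left(-25\right) 17 = -425$)
$\left(w + R{\left(-3,4 \right)}\right)^{2} = \left(-425 + 4\right)^{2} = \left(-421\right)^{2} = 177241$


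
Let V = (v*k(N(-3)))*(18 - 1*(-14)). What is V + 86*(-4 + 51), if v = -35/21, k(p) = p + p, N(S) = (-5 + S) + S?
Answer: 15646/3 ≈ 5215.3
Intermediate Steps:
N(S) = -5 + 2*S
k(p) = 2*p
v = -5/3 (v = -35*1/21 = -5/3 ≈ -1.6667)
V = 3520/3 (V = (-10*(-5 + 2*(-3))/3)*(18 - 1*(-14)) = (-10*(-5 - 6)/3)*(18 + 14) = -10*(-11)/3*32 = -5/3*(-22)*32 = (110/3)*32 = 3520/3 ≈ 1173.3)
V + 86*(-4 + 51) = 3520/3 + 86*(-4 + 51) = 3520/3 + 86*47 = 3520/3 + 4042 = 15646/3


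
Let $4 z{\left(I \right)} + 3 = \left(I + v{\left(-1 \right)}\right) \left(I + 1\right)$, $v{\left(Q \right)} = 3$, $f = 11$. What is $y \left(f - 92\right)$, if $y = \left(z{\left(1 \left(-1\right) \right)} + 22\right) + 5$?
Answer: $- \frac{8505}{4} \approx -2126.3$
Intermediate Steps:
$z{\left(I \right)} = - \frac{3}{4} + \frac{\left(1 + I\right) \left(3 + I\right)}{4}$ ($z{\left(I \right)} = - \frac{3}{4} + \frac{\left(I + 3\right) \left(I + 1\right)}{4} = - \frac{3}{4} + \frac{\left(3 + I\right) \left(1 + I\right)}{4} = - \frac{3}{4} + \frac{\left(1 + I\right) \left(3 + I\right)}{4}$)
$y = \frac{105}{4}$ ($y = \left(\frac{1 \left(-1\right) \left(4 + 1 \left(-1\right)\right)}{4} + 22\right) + 5 = \left(\frac{1}{4} \left(-1\right) \left(4 - 1\right) + 22\right) + 5 = \left(\frac{1}{4} \left(-1\right) 3 + 22\right) + 5 = \left(- \frac{3}{4} + 22\right) + 5 = \frac{85}{4} + 5 = \frac{105}{4} \approx 26.25$)
$y \left(f - 92\right) = \frac{105 \left(11 - 92\right)}{4} = \frac{105}{4} \left(-81\right) = - \frac{8505}{4}$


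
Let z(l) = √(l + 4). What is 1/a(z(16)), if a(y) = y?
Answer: √5/10 ≈ 0.22361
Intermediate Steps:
z(l) = √(4 + l)
1/a(z(16)) = 1/(√(4 + 16)) = 1/(√20) = 1/(2*√5) = √5/10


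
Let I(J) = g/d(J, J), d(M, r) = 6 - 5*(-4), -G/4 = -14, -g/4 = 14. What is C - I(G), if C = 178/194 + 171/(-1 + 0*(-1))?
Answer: -211758/1261 ≈ -167.93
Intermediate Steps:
g = -56 (g = -4*14 = -56)
G = 56 (G = -4*(-14) = 56)
d(M, r) = 26 (d(M, r) = 6 + 20 = 26)
C = -16498/97 (C = 178*(1/194) + 171/(-1 + 0) = 89/97 + 171/(-1) = 89/97 + 171*(-1) = 89/97 - 171 = -16498/97 ≈ -170.08)
I(J) = -28/13 (I(J) = -56/26 = -56*1/26 = -28/13)
C - I(G) = -16498/97 - 1*(-28/13) = -16498/97 + 28/13 = -211758/1261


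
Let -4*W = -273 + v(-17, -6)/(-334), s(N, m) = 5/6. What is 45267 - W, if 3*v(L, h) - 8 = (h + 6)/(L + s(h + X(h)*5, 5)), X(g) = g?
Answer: 90578291/2004 ≈ 45199.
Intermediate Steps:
s(N, m) = ⅚ (s(N, m) = 5*(⅙) = ⅚)
v(L, h) = 8/3 + (6 + h)/(3*(⅚ + L)) (v(L, h) = 8/3 + ((h + 6)/(L + ⅚))/3 = 8/3 + ((6 + h)/(⅚ + L))/3 = 8/3 + (6 + h)/(3*(⅚ + L)))
W = 136777/2004 (W = -(-273 + (2*(38 + 3*(-6) + 24*(-17))/(3*(5 + 6*(-17))))/(-334))/4 = -(-273 - (38 - 18 - 408)/(501*(5 - 102)))/4 = -(-273 - (-388)/(501*(-97)))/4 = -(-273 - (-1)*(-388)/(501*97))/4 = -(-273 - 1/334*8/3)/4 = -(-273 - 4/501)/4 = -¼*(-136777/501) = 136777/2004 ≈ 68.252)
45267 - W = 45267 - 1*136777/2004 = 45267 - 136777/2004 = 90578291/2004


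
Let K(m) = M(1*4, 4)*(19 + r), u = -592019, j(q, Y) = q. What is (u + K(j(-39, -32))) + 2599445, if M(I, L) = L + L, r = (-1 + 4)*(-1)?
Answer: 2007554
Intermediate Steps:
r = -3 (r = 3*(-1) = -3)
M(I, L) = 2*L
K(m) = 128 (K(m) = (2*4)*(19 - 3) = 8*16 = 128)
(u + K(j(-39, -32))) + 2599445 = (-592019 + 128) + 2599445 = -591891 + 2599445 = 2007554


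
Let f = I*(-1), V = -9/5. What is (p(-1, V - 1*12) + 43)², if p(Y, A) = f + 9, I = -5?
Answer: 3249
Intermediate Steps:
V = -9/5 (V = -9*⅕ = -9/5 ≈ -1.8000)
f = 5 (f = -5*(-1) = 5)
p(Y, A) = 14 (p(Y, A) = 5 + 9 = 14)
(p(-1, V - 1*12) + 43)² = (14 + 43)² = 57² = 3249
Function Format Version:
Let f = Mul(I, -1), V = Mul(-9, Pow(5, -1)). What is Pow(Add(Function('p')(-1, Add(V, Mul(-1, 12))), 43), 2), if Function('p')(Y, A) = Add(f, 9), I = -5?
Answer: 3249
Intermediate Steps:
V = Rational(-9, 5) (V = Mul(-9, Rational(1, 5)) = Rational(-9, 5) ≈ -1.8000)
f = 5 (f = Mul(-5, -1) = 5)
Function('p')(Y, A) = 14 (Function('p')(Y, A) = Add(5, 9) = 14)
Pow(Add(Function('p')(-1, Add(V, Mul(-1, 12))), 43), 2) = Pow(Add(14, 43), 2) = Pow(57, 2) = 3249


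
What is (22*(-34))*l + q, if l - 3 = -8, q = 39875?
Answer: 43615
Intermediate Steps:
l = -5 (l = 3 - 8 = -5)
(22*(-34))*l + q = (22*(-34))*(-5) + 39875 = -748*(-5) + 39875 = 3740 + 39875 = 43615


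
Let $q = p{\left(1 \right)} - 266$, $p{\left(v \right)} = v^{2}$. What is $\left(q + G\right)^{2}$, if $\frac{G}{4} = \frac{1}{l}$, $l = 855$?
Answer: $\frac{51334418041}{731025} \approx 70223.0$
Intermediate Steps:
$q = -265$ ($q = 1^{2} - 266 = 1 - 266 = -265$)
$G = \frac{4}{855} \approx 0.0046784$
$\left(q + G\right)^{2} = \left(-265 + \frac{4}{855}\right)^{2} = \left(- \frac{226571}{855}\right)^{2} = \frac{51334418041}{731025}$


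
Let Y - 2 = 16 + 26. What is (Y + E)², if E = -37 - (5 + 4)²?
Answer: 5476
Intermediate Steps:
Y = 44 (Y = 2 + (16 + 26) = 2 + 42 = 44)
E = -118 (E = -37 - 1*9² = -37 - 1*81 = -37 - 81 = -118)
(Y + E)² = (44 - 118)² = (-74)² = 5476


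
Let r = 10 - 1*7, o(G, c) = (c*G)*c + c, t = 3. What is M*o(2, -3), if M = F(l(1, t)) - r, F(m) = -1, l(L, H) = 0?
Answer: -60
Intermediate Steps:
o(G, c) = c + G*c² (o(G, c) = (G*c)*c + c = G*c² + c = c + G*c²)
r = 3 (r = 10 - 7 = 3)
M = -4 (M = -1 - 1*3 = -1 - 3 = -4)
M*o(2, -3) = -(-12)*(1 + 2*(-3)) = -(-12)*(1 - 6) = -(-12)*(-5) = -4*15 = -60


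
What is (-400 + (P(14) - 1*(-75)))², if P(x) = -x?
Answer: 114921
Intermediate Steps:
(-400 + (P(14) - 1*(-75)))² = (-400 + (-1*14 - 1*(-75)))² = (-400 + (-14 + 75))² = (-400 + 61)² = (-339)² = 114921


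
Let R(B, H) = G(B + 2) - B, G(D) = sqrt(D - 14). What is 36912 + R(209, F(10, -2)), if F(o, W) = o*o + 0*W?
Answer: 36703 + sqrt(197) ≈ 36717.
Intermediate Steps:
F(o, W) = o**2 (F(o, W) = o**2 + 0 = o**2)
G(D) = sqrt(-14 + D)
R(B, H) = sqrt(-12 + B) - B (R(B, H) = sqrt(-14 + (B + 2)) - B = sqrt(-14 + (2 + B)) - B = sqrt(-12 + B) - B)
36912 + R(209, F(10, -2)) = 36912 + (sqrt(-12 + 209) - 1*209) = 36912 + (sqrt(197) - 209) = 36912 + (-209 + sqrt(197)) = 36703 + sqrt(197)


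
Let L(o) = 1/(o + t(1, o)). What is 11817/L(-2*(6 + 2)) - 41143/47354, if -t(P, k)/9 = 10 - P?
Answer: -54279516289/47354 ≈ -1.1463e+6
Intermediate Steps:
t(P, k) = -90 + 9*P (t(P, k) = -9*(10 - P) = -90 + 9*P)
L(o) = 1/(-81 + o) (L(o) = 1/(o + (-90 + 9*1)) = 1/(o + (-90 + 9)) = 1/(o - 81) = 1/(-81 + o))
11817/L(-2*(6 + 2)) - 41143/47354 = 11817/(1/(-81 - 2*(6 + 2))) - 41143/47354 = 11817/(1/(-81 - 2*8)) - 41143*1/47354 = 11817/(1/(-81 - 16)) - 41143/47354 = 11817/(1/(-97)) - 41143/47354 = 11817/(-1/97) - 41143/47354 = 11817*(-97) - 41143/47354 = -1146249 - 41143/47354 = -54279516289/47354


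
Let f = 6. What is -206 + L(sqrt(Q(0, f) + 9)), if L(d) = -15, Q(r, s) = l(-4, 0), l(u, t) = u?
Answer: -221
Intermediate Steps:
Q(r, s) = -4
-206 + L(sqrt(Q(0, f) + 9)) = -206 - 15 = -221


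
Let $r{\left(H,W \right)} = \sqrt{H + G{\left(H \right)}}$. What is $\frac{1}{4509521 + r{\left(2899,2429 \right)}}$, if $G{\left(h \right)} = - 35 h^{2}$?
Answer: $\frac{4509521}{20336073793577} - \frac{2 i \sqrt{73536034}}{20336073793577} \approx 2.2175 \cdot 10^{-7} - 8.4336 \cdot 10^{-10} i$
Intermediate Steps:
$r{\left(H,W \right)} = \sqrt{H - 35 H^{2}}$
$\frac{1}{4509521 + r{\left(2899,2429 \right)}} = \frac{1}{4509521 + \sqrt{2899 \left(1 - 101465\right)}} = \frac{1}{4509521 + \sqrt{2899 \left(-101464\right)}} = \frac{1}{4509521 + \sqrt{-294144136}} = \frac{1}{4509521 + 2 i \sqrt{73536034}}$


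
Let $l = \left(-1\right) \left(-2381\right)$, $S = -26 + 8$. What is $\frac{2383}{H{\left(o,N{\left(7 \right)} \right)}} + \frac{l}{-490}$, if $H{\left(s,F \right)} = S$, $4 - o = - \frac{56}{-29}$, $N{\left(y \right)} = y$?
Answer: $- \frac{302632}{2205} \approx -137.25$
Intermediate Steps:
$S = -18$
$l = 2381$
$o = \frac{60}{29}$ ($o = 4 - - \frac{56}{-29} = 4 - \left(-56\right) \left(- \frac{1}{29}\right) = 4 - \frac{56}{29} = \frac{60}{29} \approx 2.069$)
$H{\left(s,F \right)} = -18$
$\frac{2383}{H{\left(o,N{\left(7 \right)} \right)}} + \frac{l}{-490} = \frac{2383}{-18} + \frac{2381}{-490} = 2383 \left(- \frac{1}{18}\right) + 2381 \left(- \frac{1}{490}\right) = - \frac{2383}{18} - \frac{2381}{490} = - \frac{302632}{2205}$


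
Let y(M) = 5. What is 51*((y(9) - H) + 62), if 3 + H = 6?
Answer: 3264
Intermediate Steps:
H = 3 (H = -3 + 6 = 3)
51*((y(9) - H) + 62) = 51*((5 - 1*3) + 62) = 51*((5 - 3) + 62) = 51*(2 + 62) = 51*64 = 3264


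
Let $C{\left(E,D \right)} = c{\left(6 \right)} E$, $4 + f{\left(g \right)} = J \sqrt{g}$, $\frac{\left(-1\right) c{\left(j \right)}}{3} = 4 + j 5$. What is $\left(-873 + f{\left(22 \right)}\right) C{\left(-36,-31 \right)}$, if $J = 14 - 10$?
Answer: $-3220344 + 14688 \sqrt{22} \approx -3.1515 \cdot 10^{6}$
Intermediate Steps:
$c{\left(j \right)} = -12 - 15 j$ ($c{\left(j \right)} = - 3 \left(4 + j 5\right) = - 3 \left(4 + 5 j\right) = -12 - 15 j$)
$J = 4$ ($J = 14 - 10 = 4$)
$f{\left(g \right)} = -4 + 4 \sqrt{g}$
$C{\left(E,D \right)} = - 102 E$ ($C{\left(E,D \right)} = \left(-12 - 90\right) E = - 102 E$)
$\left(-873 + f{\left(22 \right)}\right) C{\left(-36,-31 \right)} = \left(-873 - \left(4 - 4 \sqrt{22}\right)\right) \left(\left(-102\right) \left(-36\right)\right) = \left(-877 + 4 \sqrt{22}\right) 3672 = -3220344 + 14688 \sqrt{22}$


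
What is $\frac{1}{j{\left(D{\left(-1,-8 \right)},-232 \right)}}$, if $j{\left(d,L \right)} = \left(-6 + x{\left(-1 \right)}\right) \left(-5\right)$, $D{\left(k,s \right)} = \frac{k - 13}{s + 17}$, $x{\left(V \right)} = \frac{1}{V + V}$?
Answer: $\frac{2}{65} \approx 0.030769$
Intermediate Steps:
$x{\left(V \right)} = \frac{1}{2 V}$
$D{\left(k,s \right)} = \frac{-13 + k}{17 + s}$
$j{\left(d,L \right)} = \frac{65}{2}$ ($j{\left(d,L \right)} = \left(-6 + \frac{1}{2 \left(-1\right)}\right) \left(-5\right) = \left(-6 + \frac{1}{2} \left(-1\right)\right) \left(-5\right) = \left(-6 - \frac{1}{2}\right) \left(-5\right) = \left(- \frac{13}{2}\right) \left(-5\right) = \frac{65}{2}$)
$\frac{1}{j{\left(D{\left(-1,-8 \right)},-232 \right)}} = \frac{1}{\frac{65}{2}} = \frac{2}{65}$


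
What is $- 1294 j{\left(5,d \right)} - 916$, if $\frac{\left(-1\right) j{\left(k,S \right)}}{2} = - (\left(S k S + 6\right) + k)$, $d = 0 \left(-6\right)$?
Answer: $-29384$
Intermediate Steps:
$d = 0$
$j{\left(k,S \right)} = 12 + 2 k + 2 k S^{2}$ ($j{\left(k,S \right)} = - 2 \left(- (\left(S k S + 6\right) + k)\right) = - 2 \left(- (\left(k S^{2} + 6\right) + k)\right) = - 2 \left(- (\left(6 + k S^{2}\right) + k)\right) = - 2 \left(- (6 + k + k S^{2})\right) = - 2 \left(-6 - k - k S^{2}\right) = 12 + 2 k + 2 k S^{2}$)
$- 1294 j{\left(5,d \right)} - 916 = - 1294 \left(12 + 2 \cdot 5 + 2 \cdot 5 \cdot 0^{2}\right) - 916 = - 1294 \left(12 + 10 + 2 \cdot 5 \cdot 0\right) - 916 = - 1294 \left(12 + 10 + 0\right) - 916 = \left(-1294\right) 22 - 916 = -28468 - 916 = -29384$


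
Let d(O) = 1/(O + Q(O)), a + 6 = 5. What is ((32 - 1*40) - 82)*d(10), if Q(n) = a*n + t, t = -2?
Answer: 45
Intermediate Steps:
a = -1 (a = -6 + 5 = -1)
Q(n) = -2 - n (Q(n) = -n - 2 = -2 - n)
d(O) = -½ (d(O) = 1/(O + (-2 - O)) = 1/(-2) = -½)
((32 - 1*40) - 82)*d(10) = ((32 - 1*40) - 82)*(-½) = ((32 - 40) - 82)*(-½) = (-8 - 82)*(-½) = -90*(-½) = 45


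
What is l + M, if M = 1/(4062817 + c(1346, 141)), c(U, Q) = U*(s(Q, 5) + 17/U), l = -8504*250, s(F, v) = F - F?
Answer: -8637585083999/4062834 ≈ -2.1260e+6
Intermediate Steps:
s(F, v) = 0
l = -2126000
c(U, Q) = 17 (c(U, Q) = U*(0 + 17/U) = U*(17/U) = 17)
M = 1/4062834 (M = 1/(4062817 + 17) = 1/4062834 ≈ 2.4613e-7)
l + M = -2126000 + 1/4062834 = -8637585083999/4062834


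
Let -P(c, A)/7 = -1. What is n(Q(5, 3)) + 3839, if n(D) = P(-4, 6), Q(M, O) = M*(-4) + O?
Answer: 3846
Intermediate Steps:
Q(M, O) = O - 4*M (Q(M, O) = -4*M + O = O - 4*M)
P(c, A) = 7 (P(c, A) = -7*(-1) = 7)
n(D) = 7
n(Q(5, 3)) + 3839 = 7 + 3839 = 3846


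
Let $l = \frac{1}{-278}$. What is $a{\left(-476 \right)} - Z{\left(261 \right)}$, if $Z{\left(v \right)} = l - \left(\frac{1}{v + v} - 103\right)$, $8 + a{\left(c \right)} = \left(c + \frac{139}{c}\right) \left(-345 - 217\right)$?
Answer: $\frac{2310264798263}{8634402} \approx 2.6757 \cdot 10^{5}$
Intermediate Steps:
$l = - \frac{1}{278} \approx -0.0035971$
$a{\left(c \right)} = -8 - \frac{78118}{c} - 562 c$ ($a{\left(c \right)} = -8 + \left(c + \frac{139}{c}\right) \left(-345 - 217\right) = -8 + \left(c + \frac{139}{c}\right) \left(-562\right) = -8 - \left(562 c + \frac{78118}{c}\right) = -8 - \frac{78118}{c} - 562 c$)
$Z{\left(v \right)} = \frac{28633}{278} - \frac{1}{2 v}$ ($Z{\left(v \right)} = - \frac{1}{278} - \left(\frac{1}{v + v} - 103\right) = - \frac{1}{278} - \left(\frac{1}{2 v} - 103\right) = - \frac{1}{278} - \left(-103 + \frac{1}{2 v}\right) = - \frac{1}{278} + \left(103 - \frac{1}{2 v}\right) = \frac{28633}{278} - \frac{1}{2 v}$)
$a{\left(-476 \right)} - Z{\left(261 \right)} = \left(-8 - \frac{78118}{-476} - -267512\right) - \frac{-139 + 28633 \cdot 261}{278 \cdot 261} = \left(-8 - - \frac{39059}{238} + 267512\right) - \frac{1}{278} \cdot \frac{1}{261} \left(-139 + 7473213\right) = \left(-8 + \frac{39059}{238} + 267512\right) - \frac{1}{278} \cdot \frac{1}{261} \cdot 7473074 = \frac{63705011}{238} - \frac{3736537}{36279} = \frac{2310264798263}{8634402}$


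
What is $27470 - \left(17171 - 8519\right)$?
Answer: $18818$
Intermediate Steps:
$27470 - \left(17171 - 8519\right) = 27470 - 8652 = 18818$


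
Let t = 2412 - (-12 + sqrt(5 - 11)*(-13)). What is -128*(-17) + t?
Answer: 4600 + 13*I*sqrt(6) ≈ 4600.0 + 31.843*I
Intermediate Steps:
t = 2424 + 13*I*sqrt(6) (t = 2412 - (-12 + sqrt(-6)*(-13)) = 2412 - (-12 + (I*sqrt(6))*(-13)) = 2412 - (-12 - 13*I*sqrt(6)) = 2412 + (12 + 13*I*sqrt(6)) = 2424 + 13*I*sqrt(6) ≈ 2424.0 + 31.843*I)
-128*(-17) + t = -128*(-17) + (2424 + 13*I*sqrt(6)) = 2176 + (2424 + 13*I*sqrt(6)) = 4600 + 13*I*sqrt(6)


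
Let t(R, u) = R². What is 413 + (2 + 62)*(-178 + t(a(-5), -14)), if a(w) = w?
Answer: -9379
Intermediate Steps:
413 + (2 + 62)*(-178 + t(a(-5), -14)) = 413 + (2 + 62)*(-178 + (-5)²) = 413 + 64*(-178 + 25) = 413 + 64*(-153) = 413 - 9792 = -9379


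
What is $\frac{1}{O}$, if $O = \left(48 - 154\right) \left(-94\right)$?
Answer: $\frac{1}{9964} \approx 0.00010036$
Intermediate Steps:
$O = 9964$ ($O = \left(-106\right) \left(-94\right) = 9964$)
$\frac{1}{O} = \frac{1}{9964}$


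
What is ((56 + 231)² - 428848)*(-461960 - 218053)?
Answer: 235610224227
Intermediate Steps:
((56 + 231)² - 428848)*(-461960 - 218053) = (287² - 428848)*(-680013) = (82369 - 428848)*(-680013) = -346479*(-680013) = 235610224227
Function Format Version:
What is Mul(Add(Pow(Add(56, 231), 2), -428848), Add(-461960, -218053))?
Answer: 235610224227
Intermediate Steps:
Mul(Add(Pow(Add(56, 231), 2), -428848), Add(-461960, -218053)) = Mul(Add(Pow(287, 2), -428848), -680013) = Mul(Add(82369, -428848), -680013) = Mul(-346479, -680013) = 235610224227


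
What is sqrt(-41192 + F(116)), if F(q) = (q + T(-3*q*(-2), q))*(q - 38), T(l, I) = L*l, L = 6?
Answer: 4*sqrt(18349) ≈ 541.83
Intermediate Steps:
T(l, I) = 6*l
F(q) = 37*q*(-38 + q) (F(q) = (q + 6*(-3*q*(-2)))*(q - 38) = (q + 6*(6*q))*(-38 + q) = (q + 36*q)*(-38 + q) = (37*q)*(-38 + q) = 37*q*(-38 + q))
sqrt(-41192 + F(116)) = sqrt(-41192 + 37*116*(-38 + 116)) = sqrt(-41192 + 37*116*78) = sqrt(-41192 + 334776) = sqrt(293584) = 4*sqrt(18349)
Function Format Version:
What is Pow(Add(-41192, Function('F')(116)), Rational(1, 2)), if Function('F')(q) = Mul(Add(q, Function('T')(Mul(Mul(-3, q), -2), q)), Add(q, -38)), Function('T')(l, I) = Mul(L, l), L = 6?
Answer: Mul(4, Pow(18349, Rational(1, 2))) ≈ 541.83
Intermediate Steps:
Function('T')(l, I) = Mul(6, l)
Function('F')(q) = Mul(37, q, Add(-38, q)) (Function('F')(q) = Mul(Add(q, Mul(6, Mul(Mul(-3, q), -2))), Add(q, -38)) = Mul(Add(q, Mul(6, Mul(6, q))), Add(-38, q)) = Mul(Add(q, Mul(36, q)), Add(-38, q)) = Mul(Mul(37, q), Add(-38, q)) = Mul(37, q, Add(-38, q)))
Pow(Add(-41192, Function('F')(116)), Rational(1, 2)) = Pow(Add(-41192, Mul(37, 116, Add(-38, 116))), Rational(1, 2)) = Pow(Add(-41192, Mul(37, 116, 78)), Rational(1, 2)) = Pow(Add(-41192, 334776), Rational(1, 2)) = Pow(293584, Rational(1, 2)) = Mul(4, Pow(18349, Rational(1, 2)))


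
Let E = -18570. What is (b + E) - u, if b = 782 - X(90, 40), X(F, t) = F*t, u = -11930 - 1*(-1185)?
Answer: -10643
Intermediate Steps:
u = -10745 (u = -11930 + 1185 = -10745)
b = -2818 (b = 782 - 90*40 = 782 - 1*3600 = 782 - 3600 = -2818)
(b + E) - u = (-2818 - 18570) - 1*(-10745) = -21388 + 10745 = -10643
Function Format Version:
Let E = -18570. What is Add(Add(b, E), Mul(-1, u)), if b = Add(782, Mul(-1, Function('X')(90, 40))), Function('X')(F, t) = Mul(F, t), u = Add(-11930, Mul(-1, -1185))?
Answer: -10643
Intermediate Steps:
u = -10745 (u = Add(-11930, 1185) = -10745)
b = -2818 (b = Add(782, Mul(-1, Mul(90, 40))) = Add(782, Mul(-1, 3600)) = Add(782, -3600) = -2818)
Add(Add(b, E), Mul(-1, u)) = Add(Add(-2818, -18570), Mul(-1, -10745)) = Add(-21388, 10745) = -10643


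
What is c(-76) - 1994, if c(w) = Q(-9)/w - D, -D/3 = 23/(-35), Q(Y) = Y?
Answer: -5308969/2660 ≈ -1995.9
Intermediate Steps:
D = 69/35 (D = -69/(-35) = -69*(-1)/35 = -3*(-23/35) = 69/35 ≈ 1.9714)
c(w) = -69/35 - 9/w (c(w) = -9/w - 1*69/35 = -9/w - 69/35 = -69/35 - 9/w)
c(-76) - 1994 = (-69/35 - 9/(-76)) - 1994 = (-69/35 - 9*(-1/76)) - 1994 = (-69/35 + 9/76) - 1994 = -4929/2660 - 1994 = -5308969/2660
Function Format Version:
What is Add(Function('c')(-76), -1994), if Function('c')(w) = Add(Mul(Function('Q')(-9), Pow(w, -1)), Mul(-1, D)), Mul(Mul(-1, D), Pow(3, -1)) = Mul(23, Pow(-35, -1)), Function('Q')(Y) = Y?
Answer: Rational(-5308969, 2660) ≈ -1995.9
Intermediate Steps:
D = Rational(69, 35) (D = Mul(-3, Mul(23, Pow(-35, -1))) = Mul(-3, Mul(23, Rational(-1, 35))) = Mul(-3, Rational(-23, 35)) = Rational(69, 35) ≈ 1.9714)
Function('c')(w) = Add(Rational(-69, 35), Mul(-9, Pow(w, -1))) (Function('c')(w) = Add(Mul(-9, Pow(w, -1)), Mul(-1, Rational(69, 35))) = Add(Mul(-9, Pow(w, -1)), Rational(-69, 35)) = Add(Rational(-69, 35), Mul(-9, Pow(w, -1))))
Add(Function('c')(-76), -1994) = Add(Add(Rational(-69, 35), Mul(-9, Pow(-76, -1))), -1994) = Add(Add(Rational(-69, 35), Mul(-9, Rational(-1, 76))), -1994) = Add(Add(Rational(-69, 35), Rational(9, 76)), -1994) = Add(Rational(-4929, 2660), -1994) = Rational(-5308969, 2660)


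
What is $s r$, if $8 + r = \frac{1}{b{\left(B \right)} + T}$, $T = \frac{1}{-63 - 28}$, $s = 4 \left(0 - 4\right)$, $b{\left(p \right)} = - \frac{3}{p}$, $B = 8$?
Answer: $\frac{47616}{281} \approx 169.45$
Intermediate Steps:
$s = -16$ ($s = 4 \left(-4\right) = -16$)
$T = - \frac{1}{91}$ ($T = \frac{1}{-91} = - \frac{1}{91} \approx -0.010989$)
$r = - \frac{2976}{281}$ ($r = -8 + \frac{1}{- \frac{3}{8} - \frac{1}{91}} = -8 + \frac{1}{- \frac{281}{728}} = -8 - \frac{728}{281} = - \frac{2976}{281} \approx -10.591$)
$s r = \left(-16\right) \left(- \frac{2976}{281}\right) = \frac{47616}{281}$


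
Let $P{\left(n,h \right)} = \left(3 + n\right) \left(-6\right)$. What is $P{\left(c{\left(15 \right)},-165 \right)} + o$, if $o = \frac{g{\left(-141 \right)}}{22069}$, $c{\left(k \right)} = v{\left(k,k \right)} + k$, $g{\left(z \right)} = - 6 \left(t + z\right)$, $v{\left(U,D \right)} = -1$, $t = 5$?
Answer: $- \frac{2250222}{22069} \approx -101.96$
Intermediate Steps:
$g{\left(z \right)} = -30 - 6 z$ ($g{\left(z \right)} = - 6 \left(5 + z\right) = -30 - 6 z$)
$c{\left(k \right)} = -1 + k$
$P{\left(n,h \right)} = -18 - 6 n$
$o = \frac{816}{22069}$ ($o = \frac{-30 - -846}{22069} = \left(-30 + 846\right) \frac{1}{22069} = 816 \cdot \frac{1}{22069} = \frac{816}{22069} \approx 0.036975$)
$P{\left(c{\left(15 \right)},-165 \right)} + o = \left(-18 - 6 \left(-1 + 15\right)\right) + \frac{816}{22069} = \left(-18 - 84\right) + \frac{816}{22069} = -102 + \frac{816}{22069} = - \frac{2250222}{22069}$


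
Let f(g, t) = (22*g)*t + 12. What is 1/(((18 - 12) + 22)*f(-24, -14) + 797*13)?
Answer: 1/217673 ≈ 4.5940e-6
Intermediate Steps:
f(g, t) = 12 + 22*g*t (f(g, t) = 22*g*t + 12 = 12 + 22*g*t)
1/(((18 - 12) + 22)*f(-24, -14) + 797*13) = 1/(((18 - 12) + 22)*(12 + 22*(-24)*(-14)) + 797*13) = 1/((6 + 22)*(12 + 7392) + 10361) = 1/(28*7404 + 10361) = 1/(207312 + 10361) = 1/217673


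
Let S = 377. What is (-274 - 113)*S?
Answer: -145899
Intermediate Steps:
(-274 - 113)*S = (-274 - 113)*377 = -387*377 = -145899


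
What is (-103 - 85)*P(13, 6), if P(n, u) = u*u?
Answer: -6768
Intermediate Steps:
P(n, u) = u²
(-103 - 85)*P(13, 6) = (-103 - 85)*6² = -188*36 = -6768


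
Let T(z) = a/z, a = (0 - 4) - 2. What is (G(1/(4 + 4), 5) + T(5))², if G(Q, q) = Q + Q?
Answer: 361/400 ≈ 0.90250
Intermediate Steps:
a = -6 (a = -4 - 2 = -6)
T(z) = -6/z
G(Q, q) = 2*Q
(G(1/(4 + 4), 5) + T(5))² = (2/(4 + 4) - 6/5)² = (2/8 - 6*⅕)² = (2*(⅛) - 6/5)² = (¼ - 6/5)² = (-19/20)² = 361/400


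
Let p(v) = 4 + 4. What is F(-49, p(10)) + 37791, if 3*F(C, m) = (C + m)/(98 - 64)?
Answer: 3854641/102 ≈ 37791.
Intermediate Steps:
p(v) = 8
F(C, m) = C/102 + m/102 (F(C, m) = ((C + m)/(98 - 64))/3 = ((C + m)/34)/3 = ((C + m)*(1/34))/3 = (C/34 + m/34)/3 = C/102 + m/102)
F(-49, p(10)) + 37791 = ((1/102)*(-49) + (1/102)*8) + 37791 = (-49/102 + 4/51) + 37791 = -41/102 + 37791 = 3854641/102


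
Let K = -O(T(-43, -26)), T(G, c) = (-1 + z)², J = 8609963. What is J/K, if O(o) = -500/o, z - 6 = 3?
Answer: 137759408/125 ≈ 1.1021e+6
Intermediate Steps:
z = 9 (z = 6 + 3 = 9)
T(G, c) = 64 (T(G, c) = (-1 + 9)² = 8² = 64)
K = 125/16 (K = -(-500)/64 = -1*(-125/16) = 125/16 ≈ 7.8125)
J/K = 8609963/(125/16) = 8609963*(16/125) = 137759408/125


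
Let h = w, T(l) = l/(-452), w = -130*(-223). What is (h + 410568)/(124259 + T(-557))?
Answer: 198680216/56165625 ≈ 3.5374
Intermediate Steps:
w = 28990
T(l) = -l/452 (T(l) = l*(-1/452) = -l/452)
h = 28990
(h + 410568)/(124259 + T(-557)) = (28990 + 410568)/(124259 - 1/452*(-557)) = 439558/(124259 + 557/452) = 439558/(56165625/452) = 439558*(452/56165625) = 198680216/56165625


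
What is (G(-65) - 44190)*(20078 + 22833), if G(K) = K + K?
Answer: -1901815520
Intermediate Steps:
G(K) = 2*K
(G(-65) - 44190)*(20078 + 22833) = (2*(-65) - 44190)*(20078 + 22833) = (-130 - 44190)*42911 = -44320*42911 = -1901815520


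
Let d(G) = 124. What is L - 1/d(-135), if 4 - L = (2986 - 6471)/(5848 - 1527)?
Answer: 2571035/535804 ≈ 4.7985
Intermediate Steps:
L = 20769/4321 (L = 4 - (2986 - 6471)/(5848 - 1527) = 4 - (-3485)/4321 = 4 - 1*(-3485/4321) = 4 + 3485/4321 = 20769/4321 ≈ 4.8065)
L - 1/d(-135) = 20769/4321 - 1/124 = 2571035/535804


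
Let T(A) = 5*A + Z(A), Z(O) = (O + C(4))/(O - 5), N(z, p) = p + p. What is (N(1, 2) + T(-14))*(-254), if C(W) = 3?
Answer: 315722/19 ≈ 16617.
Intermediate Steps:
N(z, p) = 2*p
Z(O) = (3 + O)/(-5 + O) (Z(O) = (O + 3)/(O - 5) = (3 + O)/(-5 + O))
T(A) = 5*A + (3 + A)/(-5 + A)
(N(1, 2) + T(-14))*(-254) = (2*2 + (3 - 14 + 5*(-14)*(-5 - 14))/(-5 - 14))*(-254) = (4 + (3 - 14 + 5*(-14)*(-19))/(-19))*(-254) = (4 - (3 - 14 + 1330)/19)*(-254) = (4 - 1/19*1319)*(-254) = (4 - 1319/19)*(-254) = -1243/19*(-254) = 315722/19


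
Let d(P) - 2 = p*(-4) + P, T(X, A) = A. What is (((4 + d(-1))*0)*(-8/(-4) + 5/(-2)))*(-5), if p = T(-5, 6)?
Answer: 0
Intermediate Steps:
p = 6
d(P) = -22 + P (d(P) = 2 + (6*(-4) + P) = 2 + (-24 + P) = -22 + P)
(((4 + d(-1))*0)*(-8/(-4) + 5/(-2)))*(-5) = (((4 + (-22 - 1))*0)*(-8/(-4) + 5/(-2)))*(-5) = (((4 - 23)*0)*(-8*(-¼) + 5*(-½)))*(-5) = ((-19*0)*(2 - 5/2))*(-5) = (0*(-½))*(-5) = 0*(-5) = 0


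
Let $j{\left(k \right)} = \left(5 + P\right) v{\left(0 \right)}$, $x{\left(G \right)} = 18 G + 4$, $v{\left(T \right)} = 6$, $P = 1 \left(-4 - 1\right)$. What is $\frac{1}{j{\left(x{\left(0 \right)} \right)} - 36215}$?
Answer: $- \frac{1}{36215} \approx -2.7613 \cdot 10^{-5}$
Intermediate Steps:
$P = -5$ ($P = 1 \left(-5\right) = -5$)
$x{\left(G \right)} = 4 + 18 G$
$j{\left(k \right)} = 0$ ($j{\left(k \right)} = \left(5 - 5\right) 6 = 0 \cdot 6 = 0$)
$\frac{1}{j{\left(x{\left(0 \right)} \right)} - 36215} = \frac{1}{0 - 36215} = \frac{1}{-36215} = - \frac{1}{36215}$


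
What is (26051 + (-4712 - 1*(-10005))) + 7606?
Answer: 38950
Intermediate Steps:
(26051 + (-4712 - 1*(-10005))) + 7606 = (26051 + (-4712 + 10005)) + 7606 = (26051 + 5293) + 7606 = 31344 + 7606 = 38950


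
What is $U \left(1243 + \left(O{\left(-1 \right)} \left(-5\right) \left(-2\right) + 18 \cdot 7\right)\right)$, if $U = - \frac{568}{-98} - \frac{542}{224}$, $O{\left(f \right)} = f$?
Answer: $\frac{3597273}{784} \approx 4588.4$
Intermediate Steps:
$U = \frac{2647}{784}$ ($U = \left(-568\right) \left(- \frac{1}{98}\right) - \frac{271}{112} = \frac{284}{49} - \frac{271}{112} = \frac{2647}{784} \approx 3.3763$)
$U \left(1243 + \left(O{\left(-1 \right)} \left(-5\right) \left(-2\right) + 18 \cdot 7\right)\right) = \frac{2647 \left(1243 + \left(\left(-1\right) \left(-5\right) \left(-2\right) + 18 \cdot 7\right)\right)}{784} = \frac{2647 \left(1243 + \left(5 \left(-2\right) + 126\right)\right)}{784} = \frac{2647 \left(1243 + \left(-10 + 126\right)\right)}{784} = \frac{2647 \left(1243 + 116\right)}{784} = \frac{2647}{784} \cdot 1359 = \frac{3597273}{784}$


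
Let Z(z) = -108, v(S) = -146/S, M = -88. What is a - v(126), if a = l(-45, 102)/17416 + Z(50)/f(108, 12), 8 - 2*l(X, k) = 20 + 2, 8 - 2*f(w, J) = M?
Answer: -171113/156744 ≈ -1.0917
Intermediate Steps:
f(w, J) = 48 (f(w, J) = 4 - 1/2*(-88) = 4 + 44 = 48)
l(X, k) = -7 (l(X, k) = 4 - (20 + 2)/2 = 4 - 1/2*22 = 4 - 11 = -7)
a = -5599/2488 (a = -7/17416 - 108/48 = -7*1/17416 - 108*1/48 = -1/2488 - 9/4 = -5599/2488 ≈ -2.2504)
a - v(126) = -5599/2488 - (-146)/126 = -5599/2488 - 1*(-73/63) = -5599/2488 + 73/63 = -171113/156744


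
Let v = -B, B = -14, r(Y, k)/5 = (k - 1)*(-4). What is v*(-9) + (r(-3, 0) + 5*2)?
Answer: -96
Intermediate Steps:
r(Y, k) = 20 - 20*k (r(Y, k) = 5*((k - 1)*(-4)) = 5*((-1 + k)*(-4)) = 5*(4 - 4*k) = 20 - 20*k)
v = 14 (v = -1*(-14) = 14)
v*(-9) + (r(-3, 0) + 5*2) = 14*(-9) + ((20 - 20*0) + 5*2) = -126 + ((20 + 0) + 10) = -126 + (20 + 10) = -126 + 30 = -96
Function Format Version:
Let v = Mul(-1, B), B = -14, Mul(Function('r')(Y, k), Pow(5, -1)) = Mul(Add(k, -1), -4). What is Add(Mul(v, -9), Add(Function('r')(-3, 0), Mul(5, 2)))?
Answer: -96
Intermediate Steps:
Function('r')(Y, k) = Add(20, Mul(-20, k)) (Function('r')(Y, k) = Mul(5, Mul(Add(k, -1), -4)) = Mul(5, Mul(Add(-1, k), -4)) = Mul(5, Add(4, Mul(-4, k))) = Add(20, Mul(-20, k)))
v = 14 (v = Mul(-1, -14) = 14)
Add(Mul(v, -9), Add(Function('r')(-3, 0), Mul(5, 2))) = Add(Mul(14, -9), Add(Add(20, Mul(-20, 0)), Mul(5, 2))) = Add(-126, Add(Add(20, 0), 10)) = Add(-126, Add(20, 10)) = Add(-126, 30) = -96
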